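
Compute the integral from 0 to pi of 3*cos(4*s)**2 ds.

Use the identity cos^2(4*s) = (1 + cos(8*s))/2.
An antiderivative is F(s) = 3*s/2 + 3*sin(8*s)/16.
Then F(pi) - F(0) = (3*pi/2) - (0) = 3*pi/2.

3*pi/2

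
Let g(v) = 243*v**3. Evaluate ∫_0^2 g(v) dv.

Let u = 3*v, so du = 3 dv. When v = 0, u = 0; when v = 2, u = 6.
The integral becomes 3·∫ u**3 du from 0 to 6, with antiderivative 3*u**4/4.
Back in v: F(v) = 243*v**4/4.
Then F(2) - F(0) = (972) - (0) = 972.

972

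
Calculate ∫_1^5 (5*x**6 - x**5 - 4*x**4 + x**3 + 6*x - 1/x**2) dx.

By the power rule, an antiderivative is F(x) = 5*x**7/7 - x**6/6 - 4*x**5/5 + x**4/4 + 3*x**2 + 1/x.
Then F(5) - F(1) = (21390959/420) - (1679/420) = 356488/7.

356488/7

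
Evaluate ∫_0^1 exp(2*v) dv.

-1/2 + exp(2)/2

An antiderivative is F(v) = exp(2*v)/2.
Then F(1) - F(0) = (exp(2)/2) - (1/2) = -1/2 + exp(2)/2.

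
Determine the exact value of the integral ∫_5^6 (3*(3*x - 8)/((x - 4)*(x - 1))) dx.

Factor the denominator: x**2 - 5*x + 4 = (x - 1)(x - 4).
Partial fractions: 3*(3*x - 8)/((x - 4)*(x - 1)) = 5/(x - 1) + 4/(x - 4).
An antiderivative is F(x) = 4*log(x - 4) + 5*log(x - 1).
Then F(6) - F(5) = (4*log(2) + 5*log(5)) - (10*log(2)) = -6*log(2) + 5*log(5).

-6*log(2) + 5*log(5)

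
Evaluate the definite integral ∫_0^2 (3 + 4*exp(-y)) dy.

10 - 4*exp(-2)

An antiderivative is F(y) = 3*y - 4*exp(-y).
Then F(2) - F(0) = (6 - 4*exp(-2)) - (-4) = 10 - 4*exp(-2).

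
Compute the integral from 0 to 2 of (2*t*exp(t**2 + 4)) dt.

Let u = t**2 + 4, so du = 2*t dt. When t = 0, u = 4; when t = 2, u = 8.
The integral becomes ∫ exp(u) du from 4 to 8, with antiderivative exp(u).
Back in t: F(t) = exp(t**2 + 4).
Then F(2) - F(0) = (exp(8)) - (exp(4)) = -exp(4) + exp(8).

-exp(4) + exp(8)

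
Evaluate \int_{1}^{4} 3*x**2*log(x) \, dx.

-21 + 128*log(2)

Integrate by parts once (u = ln x, dv = 3*x**2 dx).
An antiderivative is F(x) = x**3*(3*log(x) - 1)/3.
Then F(4) - F(1) = (-64/3 + 128*log(2)) - (-1/3) = -21 + 128*log(2).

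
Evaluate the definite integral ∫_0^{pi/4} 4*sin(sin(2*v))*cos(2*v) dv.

2 - 2*cos(1)

Let u = sin(2*v), so du = 2*cos(2*v) dv. When v = 0, u = 0; when v = pi/4, u = 1.
The integral becomes 2·∫ sin(u) du from 0 to 1, with antiderivative -2*cos(u).
Back in v: F(v) = -2*cos(sin(2*v)).
Then F(pi/4) - F(0) = (-2*cos(1)) - (-2) = 2 - 2*cos(1).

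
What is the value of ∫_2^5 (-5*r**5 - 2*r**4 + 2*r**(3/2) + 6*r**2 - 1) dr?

-139737/10 - 16*sqrt(2)/5 + 20*sqrt(5)

By the power rule, an antiderivative is F(r) = -5*r**6/6 + 4*r**(5/2)/5 - 2*r**5/5 + 2*r**3 - r.
Then F(5) - F(2) = (-84155/6 + 20*sqrt(5)) - (-782/15 + 16*sqrt(2)/5) = -139737/10 - 16*sqrt(2)/5 + 20*sqrt(5).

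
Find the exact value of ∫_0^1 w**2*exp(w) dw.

-2 + E

Integrate by parts twice (u = w^2, dv = exp(w) dw).
An antiderivative is F(w) = (w**2 - 2*w + 2)*exp(w).
Then F(1) - F(0) = (E) - (2) = -2 + E.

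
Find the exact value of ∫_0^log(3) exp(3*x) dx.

26/3

Let u = exp(x), so du = exp(x) dx. When x = 0, u = 1; when x = log(3), u = 3.
The integral becomes ∫ u**2 du from 1 to 3, with antiderivative u**3/3.
Back in x: F(x) = exp(3*x)/3.
Then F(log(3)) - F(0) = (9) - (1/3) = 26/3.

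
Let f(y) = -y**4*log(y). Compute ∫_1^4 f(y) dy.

1023/25 - 2048*log(2)/5

Integrate by parts once (u = ln y, dv = -y**4 dy).
An antiderivative is F(y) = -y**5*(5*log(y) - 1)/25.
Then F(4) - F(1) = (1024/25 - 2048*log(2)/5) - (1/25) = 1023/25 - 2048*log(2)/5.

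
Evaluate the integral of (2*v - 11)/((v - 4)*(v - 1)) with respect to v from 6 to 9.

Factor the denominator: v**2 - 5*v + 4 = (v - 1)(v - 4).
Partial fractions: (2*v - 11)/((v - 4)*(v - 1)) = 3/(v - 1) - 1/(v - 4).
An antiderivative is F(v) = -log(v - 4) + 3*log(v - 1).
Then F(9) - F(6) = (-log(5) + 9*log(2)) - (-log(2) + 3*log(5)) = -4*log(5) + 10*log(2).

-4*log(5) + 10*log(2)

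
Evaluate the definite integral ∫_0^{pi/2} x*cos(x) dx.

Integrate by parts once (u = x, dv = cos(x) dx).
An antiderivative is F(x) = x*sin(x) + cos(x).
Then F(pi/2) - F(0) = (pi/2) - (1) = -1 + pi/2.

-1 + pi/2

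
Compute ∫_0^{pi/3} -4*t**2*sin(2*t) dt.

Integrate by parts twice (u = t^2, dv = -4*sin(2*t) dt).
An antiderivative is F(t) = 2*t**2*cos(2*t) - 2*t*sin(2*t) - cos(2*t).
Then F(pi/3) - F(0) = (-sqrt(3)*pi/3 - pi**2/9 + 1/2) - (-1) = -sqrt(3)*pi/3 - pi**2/9 + 3/2.

-sqrt(3)*pi/3 - pi**2/9 + 3/2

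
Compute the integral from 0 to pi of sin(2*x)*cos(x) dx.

4/3

Use the identity sin(2*x)cos(x) = [sin(3*x) + sin(x)]/2.
An antiderivative is F(x) = -cos(x)/2 - cos(3*x)/6.
Then F(pi) - F(0) = (2/3) - (-2/3) = 4/3.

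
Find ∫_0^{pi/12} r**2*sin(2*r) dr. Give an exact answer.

-1/4 - sqrt(3)*pi**2/576 + pi/48 + sqrt(3)/8

Integrate by parts twice (u = r^2, dv = sin(2*r) dr).
An antiderivative is F(r) = -r**2*cos(2*r)/2 + r*sin(2*r)/2 + cos(2*r)/4.
Then F(pi/12) - F(0) = (-sqrt(3)*pi**2/576 + pi/48 + sqrt(3)/8) - (1/4) = -1/4 - sqrt(3)*pi**2/576 + pi/48 + sqrt(3)/8.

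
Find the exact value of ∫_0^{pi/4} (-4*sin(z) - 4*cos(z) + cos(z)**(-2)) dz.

An antiderivative is F(z) = -4*sin(z) + 4*cos(z) + tan(z).
Then F(pi/4) - F(0) = (1) - (4) = -3.

-3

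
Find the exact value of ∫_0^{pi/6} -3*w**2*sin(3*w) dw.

Integrate by parts twice (u = w^2, dv = -3*sin(3*w) dw).
An antiderivative is F(w) = w**2*cos(3*w) - 2*w*sin(3*w)/3 - 2*cos(3*w)/9.
Then F(pi/6) - F(0) = (-pi/9) - (-2/9) = 2/9 - pi/9.

2/9 - pi/9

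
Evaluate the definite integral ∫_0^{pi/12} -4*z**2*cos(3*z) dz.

Integrate by parts twice (u = z^2, dv = -4*cos(3*z) dz).
An antiderivative is F(z) = -4*z**2*sin(3*z)/3 - 8*z*cos(3*z)/9 + 8*sin(3*z)/27.
Then F(pi/12) - F(0) = (sqrt(2)*(-8*pi - pi**2 + 32)/216) - (0) = sqrt(2)*(-8*pi - pi**2 + 32)/216.

sqrt(2)*(-8*pi - pi**2 + 32)/216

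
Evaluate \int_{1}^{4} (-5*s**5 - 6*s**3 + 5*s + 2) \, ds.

By the power rule, an antiderivative is F(s) = -5*s**6/6 - 3*s**4/2 + 5*s**2/2 + 2*s.
Then F(4) - F(1) = (-11248/3) - (13/6) = -7503/2.

-7503/2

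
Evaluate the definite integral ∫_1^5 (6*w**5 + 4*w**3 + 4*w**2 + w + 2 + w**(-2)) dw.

246512/15

By the power rule, an antiderivative is F(w) = w**6 + w**4 + 4*w**3/3 + w**2/2 + 2*w - 1/w.
Then F(5) - F(1) = (493169/30) - (29/6) = 246512/15.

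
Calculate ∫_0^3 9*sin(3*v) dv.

Let u = 3*v, so du = 3 dv. When v = 0, u = 0; when v = 3, u = 9.
The integral becomes 3·∫ sin(u) du from 0 to 9, with antiderivative -3*cos(u).
Back in v: F(v) = -3*cos(3*v).
Then F(3) - F(0) = (-3*cos(9)) - (-3) = 3 - 3*cos(9).

3 - 3*cos(9)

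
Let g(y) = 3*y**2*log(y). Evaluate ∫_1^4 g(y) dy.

-21 + 128*log(2)

Integrate by parts once (u = ln y, dv = 3*y**2 dy).
An antiderivative is F(y) = y**3*(3*log(y) - 1)/3.
Then F(4) - F(1) = (-64/3 + 128*log(2)) - (-1/3) = -21 + 128*log(2).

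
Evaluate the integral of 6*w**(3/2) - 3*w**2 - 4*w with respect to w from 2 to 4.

-48*sqrt(2)/5 - 16/5

By the power rule, an antiderivative is F(w) = 12*w**(5/2)/5 - w**3 - 2*w**2.
Then F(4) - F(2) = (-96/5) - (-16 + 48*sqrt(2)/5) = -48*sqrt(2)/5 - 16/5.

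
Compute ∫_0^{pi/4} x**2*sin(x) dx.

Integrate by parts twice (u = x^2, dv = sin(x) dx).
An antiderivative is F(x) = -x**2*cos(x) + 2*x*sin(x) + 2*cos(x).
Then F(pi/4) - F(0) = (sqrt(2)*(-pi**2 + 8*pi + 32)/32) - (2) = -2 - sqrt(2)*pi**2/32 + sqrt(2)*pi/4 + sqrt(2).

-2 - sqrt(2)*pi**2/32 + sqrt(2)*pi/4 + sqrt(2)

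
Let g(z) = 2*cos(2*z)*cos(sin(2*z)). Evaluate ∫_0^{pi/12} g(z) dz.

Let u = sin(2*z), so du = 2*cos(2*z) dz. When z = 0, u = 0; when z = pi/12, u = 1/2.
The integral becomes ∫ cos(u) du from 0 to 1/2, with antiderivative sin(u).
Back in z: F(z) = sin(sin(2*z)).
Then F(pi/12) - F(0) = (sin(1/2)) - (0) = sin(1/2).

sin(1/2)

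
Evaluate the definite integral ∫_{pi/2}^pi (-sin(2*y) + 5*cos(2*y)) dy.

1

An antiderivative is F(y) = 5*sin(2*y)/2 + cos(2*y)/2.
Then F(pi) - F(pi/2) = (1/2) - (-1/2) = 1.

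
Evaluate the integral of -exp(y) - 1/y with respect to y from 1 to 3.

-exp(3) - log(3) + exp(1)

An antiderivative is F(y) = -exp(y) - log(y).
Then F(3) - F(1) = (-exp(3) - log(3)) - (-exp(1)) = -exp(3) - log(3) + exp(1).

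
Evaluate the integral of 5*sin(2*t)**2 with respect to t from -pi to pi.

Use the identity sin^2(2*t) = (1 - cos(4*t))/2.
An antiderivative is F(t) = 5*t/2 - 5*sin(4*t)/8.
Then F(pi) - F(-pi) = (5*pi/2) - (-5*pi/2) = 5*pi.

5*pi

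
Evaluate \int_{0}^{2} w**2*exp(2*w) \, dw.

-1/4 + 5*exp(4)/4

Integrate by parts twice (u = w^2, dv = exp(2*w) dw).
An antiderivative is F(w) = (2*w**2 - 2*w + 1)*exp(2*w)/4.
Then F(2) - F(0) = (5*exp(4)/4) - (1/4) = -1/4 + 5*exp(4)/4.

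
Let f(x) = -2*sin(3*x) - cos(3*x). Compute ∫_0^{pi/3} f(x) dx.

An antiderivative is F(x) = -sin(3*x)/3 + 2*cos(3*x)/3.
Then F(pi/3) - F(0) = (-2/3) - (2/3) = -4/3.

-4/3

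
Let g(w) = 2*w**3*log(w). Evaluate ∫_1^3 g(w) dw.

-10 + 81*log(3)/2

Integrate by parts once (u = ln w, dv = 2*w**3 dw).
An antiderivative is F(w) = w**4*(4*log(w) - 1)/8.
Then F(3) - F(1) = (-81/8 + 81*log(3)/2) - (-1/8) = -10 + 81*log(3)/2.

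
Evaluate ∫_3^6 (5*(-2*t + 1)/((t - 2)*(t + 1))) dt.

Factor the denominator: t**2 - t - 2 = (t + 1)(t - 2).
Partial fractions: 5*(-2*t + 1)/((t - 2)*(t + 1)) = -5/(t + 1) - 5/(t - 2).
An antiderivative is F(t) = -5*log(t - 2) - 5*log(t + 1).
Then F(6) - F(3) = (-5*log(7) - 10*log(2)) - (-10*log(2)) = -5*log(7).

-5*log(7)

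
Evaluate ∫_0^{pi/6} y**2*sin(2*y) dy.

Integrate by parts twice (u = y^2, dv = sin(2*y) dy).
An antiderivative is F(y) = -y**2*cos(2*y)/2 + y*sin(2*y)/2 + cos(2*y)/4.
Then F(pi/6) - F(0) = (-pi**2/144 + 1/8 + sqrt(3)*pi/24) - (1/4) = -1/8 - pi**2/144 + sqrt(3)*pi/24.

-1/8 - pi**2/144 + sqrt(3)*pi/24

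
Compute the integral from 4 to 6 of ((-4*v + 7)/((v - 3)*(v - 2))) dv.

-5*log(3) + log(2)

Factor the denominator: v**2 - 5*v + 6 = (v - 2)(v - 3).
Partial fractions: (-4*v + 7)/((v - 3)*(v - 2)) = 1/(v - 2) - 5/(v - 3).
An antiderivative is F(v) = -5*log(v - 3) + log(v - 2).
Then F(6) - F(4) = (-5*log(3) + 2*log(2)) - (log(2)) = -5*log(3) + log(2).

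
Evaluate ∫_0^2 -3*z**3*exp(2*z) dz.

Integrate by parts 3 times (u = z^3, dv = -3*exp(2*z) dz).
An antiderivative is F(z) = (-12*z**3 + 18*z**2 - 18*z + 9)*exp(2*z)/8.
Then F(2) - F(0) = (-51*exp(4)/8) - (9/8) = -51*exp(4)/8 - 9/8.

-51*exp(4)/8 - 9/8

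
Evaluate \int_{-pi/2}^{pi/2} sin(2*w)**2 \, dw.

Use the identity sin^2(2*w) = (1 - cos(4*w))/2.
An antiderivative is F(w) = w/2 - sin(4*w)/8.
Then F(pi/2) - F(-pi/2) = (pi/4) - (-pi/4) = pi/2.

pi/2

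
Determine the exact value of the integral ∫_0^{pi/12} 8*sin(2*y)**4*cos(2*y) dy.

Let u = sin(2*y), so du = 2*cos(2*y) dy. When y = 0, u = 0; when y = pi/12, u = 1/2.
The integral becomes 4·∫ u**4 du from 0 to 1/2, with antiderivative 4*u**5/5.
Back in y: F(y) = 4*sin(2*y)**5/5.
Then F(pi/12) - F(0) = (1/40) - (0) = 1/40.

1/40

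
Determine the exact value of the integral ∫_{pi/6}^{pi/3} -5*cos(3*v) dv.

An antiderivative is F(v) = -5*sin(3*v)/3.
Then F(pi/3) - F(pi/6) = (0) - (-5/3) = 5/3.

5/3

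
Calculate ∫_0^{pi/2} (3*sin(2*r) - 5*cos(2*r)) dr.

3

An antiderivative is F(r) = -5*sin(2*r)/2 - 3*cos(2*r)/2.
Then F(pi/2) - F(0) = (3/2) - (-3/2) = 3.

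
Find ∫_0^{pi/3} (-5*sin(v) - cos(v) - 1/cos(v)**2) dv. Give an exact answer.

-3*sqrt(3)/2 - 5/2

An antiderivative is F(v) = -sin(v) + 5*cos(v) - tan(v).
Then F(pi/3) - F(0) = (5/2 - 3*sqrt(3)/2) - (5) = -3*sqrt(3)/2 - 5/2.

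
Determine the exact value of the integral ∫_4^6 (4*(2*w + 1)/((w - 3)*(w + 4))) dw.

Factor the denominator: w**2 + w - 12 = (w + 4)(w - 3).
Partial fractions: 4*(2*w + 1)/((w - 3)*(w + 4)) = 4/(w + 4) + 4/(w - 3).
An antiderivative is F(w) = 4*log(w - 3) + 4*log(w + 4).
Then F(6) - F(4) = (4*log(2) + 4*log(3) + 4*log(5)) - (12*log(2)) = -8*log(2) + 4*log(3) + 4*log(5).

-8*log(2) + 4*log(3) + 4*log(5)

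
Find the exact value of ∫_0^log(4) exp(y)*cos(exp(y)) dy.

Let u = exp(y), so du = exp(y) dy. When y = 0, u = 1; when y = log(4), u = 4.
The integral becomes ∫ cos(u) du from 1 to 4, with antiderivative sin(u).
Back in y: F(y) = sin(exp(y)).
Then F(log(4)) - F(0) = (sin(4)) - (sin(1)) = -sin(1) + sin(4).

-sin(1) + sin(4)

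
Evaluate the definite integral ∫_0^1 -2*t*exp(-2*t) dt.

(3 - exp(2))*exp(-2)/2

Integrate by parts once (u = t, dv = -2*exp(-2*t) dt).
An antiderivative is F(t) = (2*t + 1)*exp(-2*t)/2.
Then F(1) - F(0) = (3*exp(-2)/2) - (1/2) = (3 - exp(2))*exp(-2)/2.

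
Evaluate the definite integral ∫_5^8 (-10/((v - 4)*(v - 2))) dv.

-log(32)

Factor the denominator: v**2 - 6*v + 8 = (v - 2)(v - 4).
Partial fractions: -10/((v - 4)*(v - 2)) = 5/(v - 2) - 5/(v - 4).
An antiderivative is F(v) = -5*log(v - 4) + 5*log(v - 2).
Then F(8) - F(5) = (-5*log(2) + 5*log(3)) - (5*log(3)) = -log(32).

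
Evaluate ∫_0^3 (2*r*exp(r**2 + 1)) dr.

-exp(1) + exp(10)

Let u = r**2 + 1, so du = 2*r dr. When r = 0, u = 1; when r = 3, u = 10.
The integral becomes ∫ exp(u) du from 1 to 10, with antiderivative exp(u).
Back in r: F(r) = exp(r**2 + 1).
Then F(3) - F(0) = (exp(10)) - (exp(1)) = -exp(1) + exp(10).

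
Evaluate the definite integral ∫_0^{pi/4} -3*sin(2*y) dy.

-3/2

An antiderivative is F(y) = 3*cos(2*y)/2.
Then F(pi/4) - F(0) = (0) - (3/2) = -3/2.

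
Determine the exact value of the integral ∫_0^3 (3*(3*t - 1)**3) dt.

Let u = 3*t - 1, so du = 3 dt. When t = 0, u = -1; when t = 3, u = 8.
The integral becomes ∫ u**3 du from -1 to 8, with antiderivative u**4/4.
Back in t: F(t) = (3*t - 1)**4/4.
Then F(3) - F(0) = (1024) - (1/4) = 4095/4.

4095/4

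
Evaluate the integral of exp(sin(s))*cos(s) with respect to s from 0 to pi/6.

Let u = sin(s), so du = cos(s) ds. When s = 0, u = 0; when s = pi/6, u = 1/2.
The integral becomes ∫ exp(u) du from 0 to 1/2, with antiderivative exp(u).
Back in s: F(s) = exp(sin(s)).
Then F(pi/6) - F(0) = (exp(1/2)) - (1) = -1 + exp(1/2).

-1 + exp(1/2)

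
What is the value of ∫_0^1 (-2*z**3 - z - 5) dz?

-6

By the power rule, an antiderivative is F(z) = -z**4/2 - z**2/2 - 5*z.
Then F(1) - F(0) = (-6) - (0) = -6.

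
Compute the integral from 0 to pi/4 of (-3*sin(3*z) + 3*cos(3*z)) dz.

An antiderivative is F(z) = sin(3*z) + cos(3*z).
Then F(pi/4) - F(0) = (0) - (1) = -1.

-1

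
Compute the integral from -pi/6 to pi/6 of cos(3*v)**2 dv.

pi/6

Use the identity cos^2(3*v) = (1 + cos(6*v))/2.
An antiderivative is F(v) = v/2 + sin(6*v)/12.
Then F(pi/6) - F(-pi/6) = (pi/12) - (-pi/12) = pi/6.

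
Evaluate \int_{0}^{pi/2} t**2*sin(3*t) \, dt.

Integrate by parts twice (u = t^2, dv = sin(3*t) dt).
An antiderivative is F(t) = -t**2*cos(3*t)/3 + 2*t*sin(3*t)/9 + 2*cos(3*t)/27.
Then F(pi/2) - F(0) = (-pi/9) - (2/27) = -pi/9 - 2/27.

-pi/9 - 2/27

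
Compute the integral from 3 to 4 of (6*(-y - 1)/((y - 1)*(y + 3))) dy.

-3*log(7) + 6*log(2)

Factor the denominator: y**2 + 2*y - 3 = (y + 3)(y - 1).
Partial fractions: 6*(-y - 1)/((y - 1)*(y + 3)) = -3/(y + 3) - 3/(y - 1).
An antiderivative is F(y) = -3*log(y - 1) - 3*log(y + 3).
Then F(4) - F(3) = (-3*log(7) - 3*log(3)) - (-6*log(2) - 3*log(3)) = -3*log(7) + 6*log(2).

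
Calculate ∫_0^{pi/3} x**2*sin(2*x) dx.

Integrate by parts twice (u = x^2, dv = sin(2*x) dx).
An antiderivative is F(x) = -x**2*cos(2*x)/2 + x*sin(2*x)/2 + cos(2*x)/4.
Then F(pi/3) - F(0) = (-1/8 + pi**2/36 + sqrt(3)*pi/12) - (1/4) = -3/8 + pi**2/36 + sqrt(3)*pi/12.

-3/8 + pi**2/36 + sqrt(3)*pi/12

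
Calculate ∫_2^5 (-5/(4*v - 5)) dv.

-5*log(5)/4

An antiderivative is F(v) = -5*log(4*v - 5)/4.
Then F(5) - F(2) = (-5*log(15)/4) - (-5*log(3)/4) = -5*log(5)/4.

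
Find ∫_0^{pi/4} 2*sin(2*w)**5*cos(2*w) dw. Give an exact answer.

Let u = sin(2*w), so du = 2*cos(2*w) dw. When w = 0, u = 0; when w = pi/4, u = 1.
The integral becomes ∫ u**5 du from 0 to 1, with antiderivative u**6/6.
Back in w: F(w) = sin(2*w)**6/6.
Then F(pi/4) - F(0) = (1/6) - (0) = 1/6.

1/6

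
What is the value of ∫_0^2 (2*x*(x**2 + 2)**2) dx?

Let u = x**2 + 2, so du = 2*x dx. When x = 0, u = 2; when x = 2, u = 6.
The integral becomes ∫ u**2 du from 2 to 6, with antiderivative u**3/3.
Back in x: F(x) = (x**2 + 2)**3/3.
Then F(2) - F(0) = (72) - (8/3) = 208/3.

208/3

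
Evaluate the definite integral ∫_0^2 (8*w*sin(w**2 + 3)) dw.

4*cos(3) - 4*cos(7)

Let u = w**2 + 3, so du = 2*w dw. When w = 0, u = 3; when w = 2, u = 7.
The integral becomes 4·∫ sin(u) du from 3 to 7, with antiderivative -4*cos(u).
Back in w: F(w) = -4*cos(w**2 + 3).
Then F(2) - F(0) = (-4*cos(7)) - (-4*cos(3)) = 4*cos(3) - 4*cos(7).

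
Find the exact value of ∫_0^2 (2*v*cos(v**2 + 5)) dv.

Let u = v**2 + 5, so du = 2*v dv. When v = 0, u = 5; when v = 2, u = 9.
The integral becomes ∫ cos(u) du from 5 to 9, with antiderivative sin(u).
Back in v: F(v) = sin(v**2 + 5).
Then F(2) - F(0) = (sin(9)) - (sin(5)) = sin(9) - sin(5).

sin(9) - sin(5)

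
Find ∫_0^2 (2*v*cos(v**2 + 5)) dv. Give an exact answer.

Let u = v**2 + 5, so du = 2*v dv. When v = 0, u = 5; when v = 2, u = 9.
The integral becomes ∫ cos(u) du from 5 to 9, with antiderivative sin(u).
Back in v: F(v) = sin(v**2 + 5).
Then F(2) - F(0) = (sin(9)) - (sin(5)) = sin(9) - sin(5).

sin(9) - sin(5)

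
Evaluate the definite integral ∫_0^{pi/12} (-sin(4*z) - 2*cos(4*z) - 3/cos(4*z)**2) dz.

-sqrt(3) - 1/8

An antiderivative is F(z) = -sin(4*z)/2 + cos(4*z)/4 - 3*tan(4*z)/4.
Then F(pi/12) - F(0) = (1/8 - sqrt(3)) - (1/4) = -sqrt(3) - 1/8.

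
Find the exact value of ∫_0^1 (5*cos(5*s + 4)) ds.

sin(9) - sin(4)

Let u = 5*s + 4, so du = 5 ds. When s = 0, u = 4; when s = 1, u = 9.
The integral becomes ∫ cos(u) du from 4 to 9, with antiderivative sin(u).
Back in s: F(s) = sin(5*s + 4).
Then F(1) - F(0) = (sin(9)) - (sin(4)) = sin(9) - sin(4).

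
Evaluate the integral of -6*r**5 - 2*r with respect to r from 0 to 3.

-738

By the power rule, an antiderivative is F(r) = -r**6 - r**2.
Then F(3) - F(0) = (-738) - (0) = -738.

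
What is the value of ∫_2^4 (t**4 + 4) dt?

1032/5

By the power rule, an antiderivative is F(t) = t**5/5 + 4*t.
Then F(4) - F(2) = (1104/5) - (72/5) = 1032/5.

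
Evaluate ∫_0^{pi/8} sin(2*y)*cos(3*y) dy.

-2/5 + sqrt(2 - sqrt(2))/20 + sqrt(sqrt(2) + 2)/4

Use the identity sin(2*y)cos(3*y) = [sin(5*y) + sin(-y)]/2.
An antiderivative is F(y) = cos(y)/2 - cos(5*y)/10.
Then F(pi/8) - F(0) = (sqrt(2 - sqrt(2))/20 + sqrt(sqrt(2) + 2)/4) - (2/5) = -2/5 + sqrt(2 - sqrt(2))/20 + sqrt(sqrt(2) + 2)/4.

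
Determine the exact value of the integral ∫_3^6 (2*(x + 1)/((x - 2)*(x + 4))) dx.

log(40/7)

Factor the denominator: x**2 + 2*x - 8 = (x + 4)(x - 2).
Partial fractions: 2*(x + 1)/((x - 2)*(x + 4)) = 1/(x + 4) + 1/(x - 2).
An antiderivative is F(x) = log(x - 2) + log(x + 4).
Then F(6) - F(3) = (log(40)) - (log(7)) = log(40/7).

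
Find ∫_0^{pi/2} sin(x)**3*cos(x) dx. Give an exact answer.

1/4

Let u = sin(x), so du = cos(x) dx. When x = 0, u = 0; when x = pi/2, u = 1.
The integral becomes ∫ u**3 du from 0 to 1, with antiderivative u**4/4.
Back in x: F(x) = sin(x)**4/4.
Then F(pi/2) - F(0) = (1/4) - (0) = 1/4.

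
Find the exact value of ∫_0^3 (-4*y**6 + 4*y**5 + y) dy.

By the power rule, an antiderivative is F(y) = -4*y**7/7 + 2*y**6/3 + y**2/2.
Then F(3) - F(0) = (-10629/14) - (0) = -10629/14.

-10629/14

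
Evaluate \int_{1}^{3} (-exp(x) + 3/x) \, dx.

-exp(3) + exp(1) + log(27)

An antiderivative is F(x) = -exp(x) + 3*log(x).
Then F(3) - F(1) = (-exp(3) + log(27)) - (-exp(1)) = -exp(3) + exp(1) + log(27).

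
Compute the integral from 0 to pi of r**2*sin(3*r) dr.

Integrate by parts twice (u = r^2, dv = sin(3*r) dr).
An antiderivative is F(r) = -r**2*cos(3*r)/3 + 2*r*sin(3*r)/9 + 2*cos(3*r)/27.
Then F(pi) - F(0) = (-2/27 + pi**2/3) - (2/27) = -4/27 + pi**2/3.

-4/27 + pi**2/3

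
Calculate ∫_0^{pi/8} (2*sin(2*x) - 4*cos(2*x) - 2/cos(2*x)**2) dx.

-3*sqrt(2)/2

An antiderivative is F(x) = -2*sin(2*x) - cos(2*x) - tan(2*x).
Then F(pi/8) - F(0) = (-3*sqrt(2)/2 - 1) - (-1) = -3*sqrt(2)/2.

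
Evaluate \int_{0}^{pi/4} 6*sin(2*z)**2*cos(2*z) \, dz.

1

Let u = sin(2*z), so du = 2*cos(2*z) dz. When z = 0, u = 0; when z = pi/4, u = 1.
The integral becomes 3·∫ u**2 du from 0 to 1, with antiderivative u**3.
Back in z: F(z) = sin(2*z)**3.
Then F(pi/4) - F(0) = (1) - (0) = 1.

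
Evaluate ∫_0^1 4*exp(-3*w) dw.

An antiderivative is F(w) = -4*exp(-3*w)/3.
Then F(1) - F(0) = (-4*exp(-3)/3) - (-4/3) = 4/3 - 4*exp(-3)/3.

4/3 - 4*exp(-3)/3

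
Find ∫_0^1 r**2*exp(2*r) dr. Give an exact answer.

-1/4 + exp(2)/4

Integrate by parts twice (u = r^2, dv = exp(2*r) dr).
An antiderivative is F(r) = (2*r**2 - 2*r + 1)*exp(2*r)/4.
Then F(1) - F(0) = (exp(2)/4) - (1/4) = -1/4 + exp(2)/4.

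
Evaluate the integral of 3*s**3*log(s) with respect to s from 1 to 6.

-3885/16 + 972*log(2) + 972*log(3)

Integrate by parts once (u = ln s, dv = 3*s**3 ds).
An antiderivative is F(s) = 3*s**4*(4*log(s) - 1)/16.
Then F(6) - F(1) = (-243 + 972*log(2) + 972*log(3)) - (-3/16) = -3885/16 + 972*log(2) + 972*log(3).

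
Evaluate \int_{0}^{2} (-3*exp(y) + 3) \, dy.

An antiderivative is F(y) = 3*y - 3*exp(y).
Then F(2) - F(0) = (6 - 3*exp(2)) - (-3) = 9 - 3*exp(2).

9 - 3*exp(2)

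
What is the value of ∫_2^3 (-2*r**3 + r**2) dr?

By the power rule, an antiderivative is F(r) = -r**4/2 + r**3/3.
Then F(3) - F(2) = (-63/2) - (-16/3) = -157/6.

-157/6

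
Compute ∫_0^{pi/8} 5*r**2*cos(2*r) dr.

5*sqrt(2)*(-32 + pi**2 + 8*pi)/256

Integrate by parts twice (u = r^2, dv = 5*cos(2*r) dr).
An antiderivative is F(r) = 5*r**2*sin(2*r)/2 + 5*r*cos(2*r)/2 - 5*sin(2*r)/4.
Then F(pi/8) - F(0) = (5*sqrt(2)*(-32 + pi**2 + 8*pi)/256) - (0) = 5*sqrt(2)*(-32 + pi**2 + 8*pi)/256.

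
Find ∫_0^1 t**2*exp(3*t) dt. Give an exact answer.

-2/27 + 5*exp(3)/27

Integrate by parts twice (u = t^2, dv = exp(3*t) dt).
An antiderivative is F(t) = (9*t**2 - 6*t + 2)*exp(3*t)/27.
Then F(1) - F(0) = (5*exp(3)/27) - (2/27) = -2/27 + 5*exp(3)/27.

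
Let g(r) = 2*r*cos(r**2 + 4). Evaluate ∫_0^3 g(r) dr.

Let u = r**2 + 4, so du = 2*r dr. When r = 0, u = 4; when r = 3, u = 13.
The integral becomes ∫ cos(u) du from 4 to 13, with antiderivative sin(u).
Back in r: F(r) = sin(r**2 + 4).
Then F(3) - F(0) = (sin(13)) - (sin(4)) = sin(13) - sin(4).

sin(13) - sin(4)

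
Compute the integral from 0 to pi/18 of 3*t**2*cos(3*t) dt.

-1/9 + pi**2/648 + sqrt(3)*pi/54

Integrate by parts twice (u = t^2, dv = 3*cos(3*t) dt).
An antiderivative is F(t) = t**2*sin(3*t) + 2*t*cos(3*t)/3 - 2*sin(3*t)/9.
Then F(pi/18) - F(0) = (-1/9 + pi**2/648 + sqrt(3)*pi/54) - (0) = -1/9 + pi**2/648 + sqrt(3)*pi/54.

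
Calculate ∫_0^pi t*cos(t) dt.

-2

Integrate by parts once (u = t, dv = cos(t) dt).
An antiderivative is F(t) = t*sin(t) + cos(t).
Then F(pi) - F(0) = (-1) - (1) = -2.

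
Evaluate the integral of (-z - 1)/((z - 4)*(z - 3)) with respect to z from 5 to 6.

Factor the denominator: z**2 - 7*z + 12 = (z - 3)(z - 4).
Partial fractions: (-z - 1)/((z - 4)*(z - 3)) = 4/(z - 3) - 5/(z - 4).
An antiderivative is F(z) = -5*log(z - 4) + 4*log(z - 3).
Then F(6) - F(5) = (log(81/32)) - (log(16)) = -9*log(2) + 4*log(3).

-9*log(2) + 4*log(3)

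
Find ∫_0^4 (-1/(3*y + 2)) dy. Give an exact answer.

An antiderivative is F(y) = -log(3*y + 2)/3.
Then F(4) - F(0) = (-log(14)/3) - (-log(2)/3) = -log(14)/3 + log(2)/3.

-log(14)/3 + log(2)/3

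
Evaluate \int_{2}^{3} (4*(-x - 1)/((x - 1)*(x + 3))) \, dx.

-4*log(2) - 2*log(3) + 2*log(5)

Factor the denominator: x**2 + 2*x - 3 = (x + 3)(x - 1).
Partial fractions: 4*(-x - 1)/((x - 1)*(x + 3)) = -2/(x + 3) - 2/(x - 1).
An antiderivative is F(x) = -2*log(x - 1) - 2*log(x + 3).
Then F(3) - F(2) = (-4*log(2) - 2*log(3)) - (-log(25)) = -4*log(2) - 2*log(3) + 2*log(5).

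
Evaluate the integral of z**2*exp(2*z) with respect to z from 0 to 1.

-1/4 + exp(2)/4

Integrate by parts twice (u = z^2, dv = exp(2*z) dz).
An antiderivative is F(z) = (2*z**2 - 2*z + 1)*exp(2*z)/4.
Then F(1) - F(0) = (exp(2)/4) - (1/4) = -1/4 + exp(2)/4.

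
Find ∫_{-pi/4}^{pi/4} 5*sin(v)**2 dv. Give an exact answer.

Use the identity sin^2(v) = (1 - cos(2*v))/2.
An antiderivative is F(v) = 5*v/2 - 5*sin(2*v)/4.
Then F(pi/4) - F(-pi/4) = (-5/4 + 5*pi/8) - (5/4 - 5*pi/8) = -5/2 + 5*pi/4.

-5/2 + 5*pi/4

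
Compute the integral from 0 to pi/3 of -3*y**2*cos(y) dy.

-pi - sqrt(3)*pi**2/6 + 3*sqrt(3)

Integrate by parts twice (u = y^2, dv = -3*cos(y) dy).
An antiderivative is F(y) = -3*y**2*sin(y) - 6*y*cos(y) + 6*sin(y).
Then F(pi/3) - F(0) = (-pi - sqrt(3)*pi**2/6 + 3*sqrt(3)) - (0) = -pi - sqrt(3)*pi**2/6 + 3*sqrt(3).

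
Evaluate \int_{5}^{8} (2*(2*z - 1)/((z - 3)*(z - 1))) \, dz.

Factor the denominator: z**2 - 4*z + 3 = (z - 1)(z - 3).
Partial fractions: 2*(2*z - 1)/((z - 3)*(z - 1)) = -1/(z - 1) + 5/(z - 3).
An antiderivative is F(z) = 5*log(z - 3) - log(z - 1).
Then F(8) - F(5) = (-log(7) + 5*log(5)) - (log(8)) = -3*log(2) - log(7) + 5*log(5).

-3*log(2) - log(7) + 5*log(5)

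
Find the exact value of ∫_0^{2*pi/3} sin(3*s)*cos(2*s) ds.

Use the identity sin(3*s)cos(2*s) = [sin(5*s) + sin(s)]/2.
An antiderivative is F(s) = -cos(s)/2 - cos(5*s)/10.
Then F(2*pi/3) - F(0) = (3/10) - (-3/5) = 9/10.

9/10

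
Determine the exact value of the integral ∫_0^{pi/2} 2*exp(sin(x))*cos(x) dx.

Let u = sin(x), so du = cos(x) dx. When x = 0, u = 0; when x = pi/2, u = 1.
The integral becomes 2·∫ exp(u) du from 0 to 1, with antiderivative 2*exp(u).
Back in x: F(x) = 2*exp(sin(x)).
Then F(pi/2) - F(0) = (2*E) - (2) = -2 + 2*E.

-2 + 2*E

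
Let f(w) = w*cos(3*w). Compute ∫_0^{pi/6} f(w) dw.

-1/9 + pi/18

Integrate by parts once (u = w, dv = cos(3*w) dw).
An antiderivative is F(w) = w*sin(3*w)/3 + cos(3*w)/9.
Then F(pi/6) - F(0) = (pi/18) - (1/9) = -1/9 + pi/18.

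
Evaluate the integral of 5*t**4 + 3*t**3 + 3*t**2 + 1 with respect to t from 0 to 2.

54

By the power rule, an antiderivative is F(t) = t**5 + 3*t**4/4 + t**3 + t.
Then F(2) - F(0) = (54) - (0) = 54.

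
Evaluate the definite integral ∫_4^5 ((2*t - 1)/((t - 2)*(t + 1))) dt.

Factor the denominator: t**2 - t - 2 = (t + 1)(t - 2).
Partial fractions: (2*t - 1)/((t - 2)*(t + 1)) = 1/(t + 1) + 1/(t - 2).
An antiderivative is F(t) = log(t - 2) + log(t + 1).
Then F(5) - F(4) = (log(18)) - (log(10)) = log(9/5).

log(9/5)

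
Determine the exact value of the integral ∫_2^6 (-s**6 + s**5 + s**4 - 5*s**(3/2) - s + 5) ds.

By the power rule, an antiderivative is F(s) = -s**7/7 + s**6/6 - 2*s**(5/2) + s**5/5 - s**2/2 + 5*s.
Then F(6) - F(2) = (-1072668/35 - 72*sqrt(6)) - (712/105 - 8*sqrt(2)) = -3218716/105 - 72*sqrt(6) + 8*sqrt(2).

-3218716/105 - 72*sqrt(6) + 8*sqrt(2)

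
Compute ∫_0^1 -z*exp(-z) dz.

-1 + 2*exp(-1)

Integrate by parts once (u = z, dv = -exp(-z) dz).
An antiderivative is F(z) = (z + 1)*exp(-z).
Then F(1) - F(0) = (2*exp(-1)) - (1) = -1 + 2*exp(-1).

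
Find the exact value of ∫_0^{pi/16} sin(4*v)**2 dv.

Use the identity sin^2(4*v) = (1 - cos(8*v))/2.
An antiderivative is F(v) = v/2 - sin(8*v)/16.
Then F(pi/16) - F(0) = (-1/16 + pi/32) - (0) = -1/16 + pi/32.

-1/16 + pi/32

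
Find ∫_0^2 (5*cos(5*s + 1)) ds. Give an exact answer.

Let u = 5*s + 1, so du = 5 ds. When s = 0, u = 1; when s = 2, u = 11.
The integral becomes ∫ cos(u) du from 1 to 11, with antiderivative sin(u).
Back in s: F(s) = sin(5*s + 1).
Then F(2) - F(0) = (sin(11)) - (sin(1)) = sin(11) - sin(1).

sin(11) - sin(1)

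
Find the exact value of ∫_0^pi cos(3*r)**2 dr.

pi/2

Use the identity cos^2(3*r) = (1 + cos(6*r))/2.
An antiderivative is F(r) = r/2 + sin(6*r)/12.
Then F(pi) - F(0) = (pi/2) - (0) = pi/2.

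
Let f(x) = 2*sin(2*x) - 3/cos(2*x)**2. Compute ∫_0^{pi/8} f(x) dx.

An antiderivative is F(x) = -cos(2*x) - 3*tan(2*x)/2.
Then F(pi/8) - F(0) = (-3/2 - sqrt(2)/2) - (-1) = -sqrt(2)/2 - 1/2.

-sqrt(2)/2 - 1/2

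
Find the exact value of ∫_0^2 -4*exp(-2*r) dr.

-2 + 2*exp(-4)

An antiderivative is F(r) = 2*exp(-2*r).
Then F(2) - F(0) = (2*exp(-4)) - (2) = -2 + 2*exp(-4).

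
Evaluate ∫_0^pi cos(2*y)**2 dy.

Use the identity cos^2(2*y) = (1 + cos(4*y))/2.
An antiderivative is F(y) = y/2 + sin(4*y)/8.
Then F(pi) - F(0) = (pi/2) - (0) = pi/2.

pi/2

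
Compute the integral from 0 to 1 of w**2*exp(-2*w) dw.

(-5 + exp(2))*exp(-2)/4

Integrate by parts twice (u = w^2, dv = exp(-2*w) dw).
An antiderivative is F(w) = (-2*w**2 - 2*w - 1)*exp(-2*w)/4.
Then F(1) - F(0) = (-5*exp(-2)/4) - (-1/4) = (-5 + exp(2))*exp(-2)/4.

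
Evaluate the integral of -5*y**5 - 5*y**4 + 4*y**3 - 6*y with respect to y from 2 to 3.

By the power rule, an antiderivative is F(y) = -5*y**6/6 - y**5 + y**4 - 3*y**2.
Then F(3) - F(2) = (-1593/2) - (-244/3) = -4291/6.

-4291/6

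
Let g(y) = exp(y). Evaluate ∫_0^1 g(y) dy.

An antiderivative is F(y) = exp(y).
Then F(1) - F(0) = (E) - (1) = -1 + E.

-1 + E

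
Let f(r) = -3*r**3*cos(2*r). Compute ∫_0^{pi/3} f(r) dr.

Integrate by parts 3 times (u = r^3, dv = -3*cos(2*r) dr).
An antiderivative is F(r) = -3*r**3*sin(2*r)/2 - 9*r**2*cos(2*r)/4 + 9*r*sin(2*r)/4 + 9*cos(2*r)/8.
Then F(pi/3) - F(0) = (-sqrt(3)*pi**3/36 - 9/16 + pi**2/8 + 3*sqrt(3)*pi/8) - (9/8) = -27/16 - sqrt(3)*pi**3/36 + pi**2/8 + 3*sqrt(3)*pi/8.

-27/16 - sqrt(3)*pi**3/36 + pi**2/8 + 3*sqrt(3)*pi/8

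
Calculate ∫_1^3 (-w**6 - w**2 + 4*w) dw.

-6404/21

By the power rule, an antiderivative is F(w) = -w**7/7 - w**3/3 + 2*w**2.
Then F(3) - F(1) = (-2124/7) - (32/21) = -6404/21.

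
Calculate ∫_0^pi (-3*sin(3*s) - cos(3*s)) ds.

-2

An antiderivative is F(s) = -sin(3*s)/3 + cos(3*s).
Then F(pi) - F(0) = (-1) - (1) = -2.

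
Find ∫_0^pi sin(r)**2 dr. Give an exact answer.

Use the identity sin^2(r) = (1 - cos(2*r))/2.
An antiderivative is F(r) = r/2 - sin(2*r)/4.
Then F(pi) - F(0) = (pi/2) - (0) = pi/2.

pi/2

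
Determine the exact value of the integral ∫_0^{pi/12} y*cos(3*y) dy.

-1/9 + sqrt(2)*pi/72 + sqrt(2)/18

Integrate by parts once (u = y, dv = cos(3*y) dy).
An antiderivative is F(y) = y*sin(3*y)/3 + cos(3*y)/9.
Then F(pi/12) - F(0) = (sqrt(2)*(pi + 4)/72) - (1/9) = -1/9 + sqrt(2)*pi/72 + sqrt(2)/18.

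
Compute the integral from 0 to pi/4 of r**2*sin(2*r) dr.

-1/4 + pi/8

Integrate by parts twice (u = r^2, dv = sin(2*r) dr).
An antiderivative is F(r) = -r**2*cos(2*r)/2 + r*sin(2*r)/2 + cos(2*r)/4.
Then F(pi/4) - F(0) = (pi/8) - (1/4) = -1/4 + pi/8.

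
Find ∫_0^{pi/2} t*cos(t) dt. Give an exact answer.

Integrate by parts once (u = t, dv = cos(t) dt).
An antiderivative is F(t) = t*sin(t) + cos(t).
Then F(pi/2) - F(0) = (pi/2) - (1) = -1 + pi/2.

-1 + pi/2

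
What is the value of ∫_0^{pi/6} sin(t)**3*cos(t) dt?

Let u = sin(t), so du = cos(t) dt. When t = 0, u = 0; when t = pi/6, u = 1/2.
The integral becomes ∫ u**3 du from 0 to 1/2, with antiderivative u**4/4.
Back in t: F(t) = sin(t)**4/4.
Then F(pi/6) - F(0) = (1/64) - (0) = 1/64.

1/64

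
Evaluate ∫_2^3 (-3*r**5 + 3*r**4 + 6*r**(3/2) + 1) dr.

-2049/10 - 48*sqrt(2)/5 + 108*sqrt(3)/5

By the power rule, an antiderivative is F(r) = -r**6/2 + 12*r**(5/2)/5 + 3*r**5/5 + r.
Then F(3) - F(2) = (-2157/10 + 108*sqrt(3)/5) - (-54/5 + 48*sqrt(2)/5) = -2049/10 - 48*sqrt(2)/5 + 108*sqrt(3)/5.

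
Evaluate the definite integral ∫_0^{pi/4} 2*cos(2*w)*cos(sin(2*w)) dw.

sin(1)

Let u = sin(2*w), so du = 2*cos(2*w) dw. When w = 0, u = 0; when w = pi/4, u = 1.
The integral becomes ∫ cos(u) du from 0 to 1, with antiderivative sin(u).
Back in w: F(w) = sin(sin(2*w)).
Then F(pi/4) - F(0) = (sin(1)) - (0) = sin(1).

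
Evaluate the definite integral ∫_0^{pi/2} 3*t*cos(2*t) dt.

-3/2

Integrate by parts once (u = t, dv = 3*cos(2*t) dt).
An antiderivative is F(t) = 3*t*sin(2*t)/2 + 3*cos(2*t)/4.
Then F(pi/2) - F(0) = (-3/4) - (3/4) = -3/2.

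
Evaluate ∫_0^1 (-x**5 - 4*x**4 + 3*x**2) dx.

By the power rule, an antiderivative is F(x) = -x**6/6 - 4*x**5/5 + x**3.
Then F(1) - F(0) = (1/30) - (0) = 1/30.

1/30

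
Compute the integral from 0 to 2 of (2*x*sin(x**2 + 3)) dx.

Let u = x**2 + 3, so du = 2*x dx. When x = 0, u = 3; when x = 2, u = 7.
The integral becomes ∫ sin(u) du from 3 to 7, with antiderivative -cos(u).
Back in x: F(x) = -cos(x**2 + 3).
Then F(2) - F(0) = (-cos(7)) - (-cos(3)) = cos(3) - cos(7).

cos(3) - cos(7)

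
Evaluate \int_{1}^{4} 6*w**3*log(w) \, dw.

-765/8 + 768*log(2)

Integrate by parts once (u = ln w, dv = 6*w**3 dw).
An antiderivative is F(w) = 3*w**4*(4*log(w) - 1)/8.
Then F(4) - F(1) = (-96 + 768*log(2)) - (-3/8) = -765/8 + 768*log(2).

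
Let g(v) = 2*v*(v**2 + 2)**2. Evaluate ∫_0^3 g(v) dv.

Let u = v**2 + 2, so du = 2*v dv. When v = 0, u = 2; when v = 3, u = 11.
The integral becomes ∫ u**2 du from 2 to 11, with antiderivative u**3/3.
Back in v: F(v) = (v**2 + 2)**3/3.
Then F(3) - F(0) = (1331/3) - (8/3) = 441.

441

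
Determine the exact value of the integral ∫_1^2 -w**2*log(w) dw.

7/9 - 8*log(2)/3

Integrate by parts once (u = ln w, dv = -w**2 dw).
An antiderivative is F(w) = -w**3*(3*log(w) - 1)/9.
Then F(2) - F(1) = (8/9 - 8*log(2)/3) - (1/9) = 7/9 - 8*log(2)/3.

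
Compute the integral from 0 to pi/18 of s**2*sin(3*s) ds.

Integrate by parts twice (u = s^2, dv = sin(3*s) ds).
An antiderivative is F(s) = -s**2*cos(3*s)/3 + 2*s*sin(3*s)/9 + 2*cos(3*s)/27.
Then F(pi/18) - F(0) = (-sqrt(3)*pi**2/1944 + pi/162 + sqrt(3)/27) - (2/27) = -2/27 - sqrt(3)*pi**2/1944 + pi/162 + sqrt(3)/27.

-2/27 - sqrt(3)*pi**2/1944 + pi/162 + sqrt(3)/27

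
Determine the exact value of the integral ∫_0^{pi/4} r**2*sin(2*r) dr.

Integrate by parts twice (u = r^2, dv = sin(2*r) dr).
An antiderivative is F(r) = -r**2*cos(2*r)/2 + r*sin(2*r)/2 + cos(2*r)/4.
Then F(pi/4) - F(0) = (pi/8) - (1/4) = -1/4 + pi/8.

-1/4 + pi/8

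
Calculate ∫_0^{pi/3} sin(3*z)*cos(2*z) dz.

Use the identity sin(3*z)cos(2*z) = [sin(5*z) + sin(z)]/2.
An antiderivative is F(z) = -cos(z)/2 - cos(5*z)/10.
Then F(pi/3) - F(0) = (-3/10) - (-3/5) = 3/10.

3/10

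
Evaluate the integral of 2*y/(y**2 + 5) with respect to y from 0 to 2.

log(9/5)

Let u = y**2 + 5, so du = 2*y dy. When y = 0, u = 5; when y = 2, u = 9.
The integral becomes ∫ 1/u du from 5 to 9, with antiderivative log(u).
Back in y: F(y) = log(y**2 + 5).
Then F(2) - F(0) = (log(9)) - (log(5)) = log(9/5).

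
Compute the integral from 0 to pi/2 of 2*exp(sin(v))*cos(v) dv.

Let u = sin(v), so du = cos(v) dv. When v = 0, u = 0; when v = pi/2, u = 1.
The integral becomes 2·∫ exp(u) du from 0 to 1, with antiderivative 2*exp(u).
Back in v: F(v) = 2*exp(sin(v)).
Then F(pi/2) - F(0) = (2*E) - (2) = -2 + 2*E.

-2 + 2*E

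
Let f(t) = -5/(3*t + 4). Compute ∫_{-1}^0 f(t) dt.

An antiderivative is F(t) = -5*log(3*t + 4)/3.
Then F(0) - F(-1) = (-10*log(2)/3) - (0) = -10*log(2)/3.

-10*log(2)/3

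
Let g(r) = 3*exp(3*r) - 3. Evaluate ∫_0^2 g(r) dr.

-7 + exp(6)

An antiderivative is F(r) = exp(3*r) - 3*r.
Then F(2) - F(0) = (-6 + exp(6)) - (1) = -7 + exp(6).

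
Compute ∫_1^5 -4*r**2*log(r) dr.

496/9 - 500*log(5)/3

Integrate by parts once (u = ln r, dv = -4*r**2 dr).
An antiderivative is F(r) = -4*r**3*(3*log(r) - 1)/9.
Then F(5) - F(1) = (500/9 - 500*log(5)/3) - (4/9) = 496/9 - 500*log(5)/3.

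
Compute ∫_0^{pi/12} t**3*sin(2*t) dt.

-3/16 - sqrt(3)*pi**3/6912 + pi**2/384 + sqrt(3)*pi/32

Integrate by parts 3 times (u = t^3, dv = sin(2*t) dt).
An antiderivative is F(t) = -t**3*cos(2*t)/2 + 3*t**2*sin(2*t)/4 + 3*t*cos(2*t)/4 - 3*sin(2*t)/8.
Then F(pi/12) - F(0) = (-3/16 - sqrt(3)*pi**3/6912 + pi**2/384 + sqrt(3)*pi/32) - (0) = -3/16 - sqrt(3)*pi**3/6912 + pi**2/384 + sqrt(3)*pi/32.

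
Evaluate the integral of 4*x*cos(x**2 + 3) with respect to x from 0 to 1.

2*sin(4) - 2*sin(3)

Let u = x**2 + 3, so du = 2*x dx. When x = 0, u = 3; when x = 1, u = 4.
The integral becomes 2·∫ cos(u) du from 3 to 4, with antiderivative 2*sin(u).
Back in x: F(x) = 2*sin(x**2 + 3).
Then F(1) - F(0) = (2*sin(4)) - (2*sin(3)) = 2*sin(4) - 2*sin(3).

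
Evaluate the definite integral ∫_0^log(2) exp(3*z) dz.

Let u = exp(z), so du = exp(z) dz. When z = 0, u = 1; when z = log(2), u = 2.
The integral becomes ∫ u**2 du from 1 to 2, with antiderivative u**3/3.
Back in z: F(z) = exp(3*z)/3.
Then F(log(2)) - F(0) = (8/3) - (1/3) = 7/3.

7/3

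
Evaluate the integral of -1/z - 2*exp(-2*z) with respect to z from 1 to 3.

-log(3) - exp(-2) + exp(-6)

An antiderivative is F(z) = -log(z) + exp(-2*z).
Then F(3) - F(1) = (-log(3) + exp(-6)) - (exp(-2)) = -log(3) - exp(-2) + exp(-6).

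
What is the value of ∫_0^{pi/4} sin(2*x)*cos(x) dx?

Use the identity sin(2*x)cos(x) = [sin(3*x) + sin(x)]/2.
An antiderivative is F(x) = -cos(x)/2 - cos(3*x)/6.
Then F(pi/4) - F(0) = (-sqrt(2)/6) - (-2/3) = 2/3 - sqrt(2)/6.

2/3 - sqrt(2)/6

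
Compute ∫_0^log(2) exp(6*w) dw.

21/2

Let u = exp(w), so du = exp(w) dw. When w = 0, u = 1; when w = log(2), u = 2.
The integral becomes ∫ u**5 du from 1 to 2, with antiderivative u**6/6.
Back in w: F(w) = exp(6*w)/6.
Then F(log(2)) - F(0) = (32/3) - (1/6) = 21/2.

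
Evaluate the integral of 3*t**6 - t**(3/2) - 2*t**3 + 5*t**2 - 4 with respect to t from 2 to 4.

8*sqrt(2)/5 + 726536/105

By the power rule, an antiderivative is F(t) = 3*t**7/7 - 2*t**(5/2)/5 - t**4/2 + 5*t**3/3 - 4*t.
Then F(4) - F(2) = (732016/105) - (1096/21 - 8*sqrt(2)/5) = 8*sqrt(2)/5 + 726536/105.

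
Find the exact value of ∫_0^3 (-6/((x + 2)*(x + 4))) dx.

Factor the denominator: x**2 + 6*x + 8 = (x + 4)(x + 2).
Partial fractions: -6/((x + 2)*(x + 4)) = 3/(x + 4) - 3/(x + 2).
An antiderivative is F(x) = -3*log(x + 2) + 3*log(x + 4).
Then F(3) - F(0) = (-3*log(5) + 3*log(7)) - (log(8)) = -3*log(5) - 3*log(2) + 3*log(7).

-3*log(5) - 3*log(2) + 3*log(7)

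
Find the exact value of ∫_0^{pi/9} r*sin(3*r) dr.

-pi/54 + sqrt(3)/18

Integrate by parts once (u = r, dv = sin(3*r) dr).
An antiderivative is F(r) = -r*cos(3*r)/3 + sin(3*r)/9.
Then F(pi/9) - F(0) = (-pi/54 + sqrt(3)/18) - (0) = -pi/54 + sqrt(3)/18.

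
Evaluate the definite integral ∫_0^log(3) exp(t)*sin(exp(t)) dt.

cos(1) - cos(3)

Let u = exp(t), so du = exp(t) dt. When t = 0, u = 1; when t = log(3), u = 3.
The integral becomes ∫ sin(u) du from 1 to 3, with antiderivative -cos(u).
Back in t: F(t) = -cos(exp(t)).
Then F(log(3)) - F(0) = (-cos(3)) - (-cos(1)) = cos(1) - cos(3).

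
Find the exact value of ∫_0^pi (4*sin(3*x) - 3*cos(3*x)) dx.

An antiderivative is F(x) = -sin(3*x) - 4*cos(3*x)/3.
Then F(pi) - F(0) = (4/3) - (-4/3) = 8/3.

8/3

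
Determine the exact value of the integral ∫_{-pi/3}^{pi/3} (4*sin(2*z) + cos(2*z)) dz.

An antiderivative is F(z) = sin(2*z)/2 - 2*cos(2*z).
Then F(pi/3) - F(-pi/3) = (sqrt(3)/4 + 1) - (1 - sqrt(3)/4) = sqrt(3)/2.

sqrt(3)/2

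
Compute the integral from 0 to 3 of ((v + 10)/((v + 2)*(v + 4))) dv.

Factor the denominator: v**2 + 6*v + 8 = (v + 4)(v + 2).
Partial fractions: (v + 10)/((v + 2)*(v + 4)) = -3/(v + 4) + 4/(v + 2).
An antiderivative is F(v) = 4*log(v + 2) - 3*log(v + 4).
Then F(3) - F(0) = (-3*log(7) + 4*log(5)) - (-log(4)) = -3*log(7) + 2*log(2) + 4*log(5).

-3*log(7) + 2*log(2) + 4*log(5)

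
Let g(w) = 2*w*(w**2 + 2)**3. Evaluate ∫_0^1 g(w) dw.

65/4

Let u = w**2 + 2, so du = 2*w dw. When w = 0, u = 2; when w = 1, u = 3.
The integral becomes ∫ u**3 du from 2 to 3, with antiderivative u**4/4.
Back in w: F(w) = (w**2 + 2)**4/4.
Then F(1) - F(0) = (81/4) - (4) = 65/4.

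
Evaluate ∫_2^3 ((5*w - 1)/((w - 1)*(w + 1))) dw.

Factor the denominator: w**2 - 1 = (w + 1)(w - 1).
Partial fractions: (5*w - 1)/((w - 1)*(w + 1)) = 3/(w + 1) + 2/(w - 1).
An antiderivative is F(w) = 2*log(w - 1) + 3*log(w + 1).
Then F(3) - F(2) = (8*log(2)) - (log(27)) = -3*log(3) + 8*log(2).

-3*log(3) + 8*log(2)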